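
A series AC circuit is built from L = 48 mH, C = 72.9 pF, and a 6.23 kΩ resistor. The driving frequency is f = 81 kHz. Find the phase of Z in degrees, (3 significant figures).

ω = 2πf = 508900 rad/s
X_L = ωL = 24400 Ω
X_C = 1/(ωC) = 27000 Ω
Net reactance X = X_L − X_C = -2520 Ω
Z = 6230 − j2520 Ω
|Z| = √(6230² + 2520²) = 6720 Ω
∠Z = arctan(-2520/6230) = -22.1°

-22.1°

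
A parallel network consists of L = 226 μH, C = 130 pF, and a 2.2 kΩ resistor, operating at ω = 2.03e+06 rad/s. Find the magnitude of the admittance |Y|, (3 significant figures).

X_L = ωL = 459 Ω
X_C = 1/(ωC) = 3790 Ω
Parallel: admittances add. Y = 1/R + 1/(jωL) + jωC
Y = (0.000455 − j0.00192) S
|Y| = 0.00197 S → |Z| = 1/|Y| = 508 Ω, ∠Z = −∠Y = 76.7°

1.97 mS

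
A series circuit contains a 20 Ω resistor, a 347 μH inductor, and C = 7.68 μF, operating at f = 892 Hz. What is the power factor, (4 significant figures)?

0.6847

ω = 2πf = 5605 rad/s
X_L = ωL = 1.945 Ω
X_C = 1/(ωC) = 23.23 Ω
Net reactance X = X_L − X_C = -21.29 Ω
Z = 20.00 − j21.29 Ω
|Z| = √(20.00² + 21.29²) = 29.21 Ω
∠Z = arctan(-21.29/20.00) = -46.79°
cos φ = cos(-46.79°) = 0.6847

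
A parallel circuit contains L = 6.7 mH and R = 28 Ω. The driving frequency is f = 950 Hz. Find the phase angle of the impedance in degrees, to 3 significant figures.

ω = 2πf = 5969 rad/s
X_L = ωL = 40.0 Ω
Parallel: admittances add. Y = 1/R + 1/(jωL)
Y = (0.0357 − j0.0250) S
|Y| = 0.0436 S → |Z| = 1/|Y| = 22.9 Ω, ∠Z = −∠Y = 35.0°

35.0°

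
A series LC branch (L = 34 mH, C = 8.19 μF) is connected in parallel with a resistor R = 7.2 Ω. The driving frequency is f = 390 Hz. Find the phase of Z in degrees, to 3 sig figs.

12.1°

ω = 2πf = 2450 rad/s
X_L = ωL = 83.3 Ω
X_C = 1/(ωC) = 49.8 Ω
Branch 1: Z₁ = R = 7.20 Ω
Branch 2 (series LC): Z₂ = j(X_L − X_C) = j33.5 Ω
Parallel: Z = Z₁Z₂/(Z₁+Z₂), |Z| = 7.04 Ω, ∠Z = 12.1°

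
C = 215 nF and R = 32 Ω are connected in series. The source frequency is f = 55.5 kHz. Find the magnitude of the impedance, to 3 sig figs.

ω = 2πf = 348700 rad/s
X_C = 1/(ωC) = 13.3 Ω
Z = 32.0 − j13.3 Ω
|Z| = √(32.0² + 13.3²) = 34.7 Ω

34.7 Ω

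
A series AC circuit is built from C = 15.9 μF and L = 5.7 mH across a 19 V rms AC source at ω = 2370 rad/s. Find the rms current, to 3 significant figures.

1.46 A

X_L = ωL = 13.5 Ω
X_C = 1/(ωC) = 26.5 Ω
Net reactance X = X_L − X_C = -13.0 Ω
Z = − j13.0 Ω
|Z| = √(0² + 13.0²) = 13.0 Ω
I = V/|Z| = 19/13.0 = 1.46 A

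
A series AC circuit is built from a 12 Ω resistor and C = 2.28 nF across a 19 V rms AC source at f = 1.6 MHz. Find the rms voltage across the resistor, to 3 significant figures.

5.04 V

ω = 2πf = 1.005e+07 rad/s
X_C = 1/(ωC) = 43.6 Ω
Z = 12.0 − j43.6 Ω
|Z| = √(12.0² + 43.6²) = 45.2 Ω
I = V/|Z| = 420 mA
V_R = I·|Z_R| = 0.420 × 12.0 = 5.04 V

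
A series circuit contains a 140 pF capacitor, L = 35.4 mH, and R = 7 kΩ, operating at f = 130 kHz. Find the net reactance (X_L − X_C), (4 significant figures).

ω = 2πf = 816800 rad/s
X_L = ωL = 28920 Ω
X_C = 1/(ωC) = 8745 Ω
X = 28920 − 8745 = 20170 Ω

20170 Ω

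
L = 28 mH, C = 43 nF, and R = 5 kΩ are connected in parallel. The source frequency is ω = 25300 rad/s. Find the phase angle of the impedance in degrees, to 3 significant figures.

X_L = ωL = 708 Ω
X_C = 1/(ωC) = 919 Ω
Parallel: admittances add. Y = 1/R + 1/(jωL) + jωC
Y = (0.000200 − j0.000324) S
|Y| = 0.000381 S → |Z| = 1/|Y| = 2630 Ω, ∠Z = −∠Y = 58.3°

58.3°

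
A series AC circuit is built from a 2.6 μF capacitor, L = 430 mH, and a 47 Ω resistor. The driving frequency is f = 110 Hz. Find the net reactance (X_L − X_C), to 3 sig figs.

-259 Ω

ω = 2πf = 691.2 rad/s
X_L = ωL = 297 Ω
X_C = 1/(ωC) = 556 Ω
X = 297 − 556 = -259 Ω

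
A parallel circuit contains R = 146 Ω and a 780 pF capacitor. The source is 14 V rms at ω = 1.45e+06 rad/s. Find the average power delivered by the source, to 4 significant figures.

X_C = 1/(ωC) = 884.2 Ω
Parallel: admittances add. Y = 1/R + jωC
Y = (0.006849 + j0.001131) S
|Y| = 0.006942 S → |Z| = 1/|Y| = 144.0 Ω, ∠Z = −∠Y = -9.376°
I = V/|Z| = 97.19 mA
P = VI cos φ = 14 × 0.09719 × cos(-9.376°) = 1.342 W

1.342 W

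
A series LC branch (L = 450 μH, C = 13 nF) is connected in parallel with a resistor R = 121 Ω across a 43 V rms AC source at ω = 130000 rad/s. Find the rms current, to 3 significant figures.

364 mA

X_L = ωL = 58.5 Ω
X_C = 1/(ωC) = 592 Ω
Branch 1: Z₁ = R = 121 Ω
Branch 2 (series LC): Z₂ = j(X_L − X_C) = −j533 Ω
Parallel: Z = Z₁Z₂/(Z₁+Z₂), |Z| = 118 Ω, ∠Z = -12.8°
I = V/|Z| = 43/118 = 364 mA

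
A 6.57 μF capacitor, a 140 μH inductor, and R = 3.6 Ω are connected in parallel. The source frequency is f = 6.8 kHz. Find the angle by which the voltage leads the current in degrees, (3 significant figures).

ω = 2πf = 42730 rad/s
X_L = ωL = 5.98 Ω
X_C = 1/(ωC) = 3.56 Ω
Parallel: admittances add. Y = 1/R + 1/(jωL) + jωC
Y = (0.278 + j0.114) S
|Y| = 0.300 S → |Z| = 1/|Y| = 3.33 Ω, ∠Z = −∠Y = -22.2°

-22.2°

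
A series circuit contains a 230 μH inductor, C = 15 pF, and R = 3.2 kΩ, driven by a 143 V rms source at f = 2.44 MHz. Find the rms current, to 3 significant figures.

43.3 mA

ω = 2πf = 1.533e+07 rad/s
X_L = ωL = 3530 Ω
X_C = 1/(ωC) = 4350 Ω
Net reactance X = X_L − X_C = -822 Ω
Z = 3200 − j822 Ω
|Z| = √(3200² + 822²) = 3300 Ω
I = V/|Z| = 143/3300 = 43.3 mA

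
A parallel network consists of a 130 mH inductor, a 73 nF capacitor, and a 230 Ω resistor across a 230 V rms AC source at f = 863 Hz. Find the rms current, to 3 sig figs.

ω = 2πf = 5422 rad/s
X_L = ωL = 705 Ω
X_C = 1/(ωC) = 2530 Ω
Parallel: admittances add. Y = 1/R + 1/(jωL) + jωC
Y = (0.00435 − j0.00102) S
|Y| = 0.00447 S → |Z| = 1/|Y| = 224 Ω, ∠Z = −∠Y = 13.2°
I = V/|Z| = 230/224 = 1.03 A

1.03 A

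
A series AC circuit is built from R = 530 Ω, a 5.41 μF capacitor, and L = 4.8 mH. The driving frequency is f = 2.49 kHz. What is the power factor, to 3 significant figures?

ω = 2πf = 15650 rad/s
X_L = ωL = 75.1 Ω
X_C = 1/(ωC) = 11.8 Ω
Net reactance X = X_L − X_C = 63.3 Ω
Z = 530 + j63.3 Ω
|Z| = √(530² + 63.3²) = 534 Ω
∠Z = arctan(63.3/530) = 6.81°
cos φ = cos(6.81°) = 0.993

0.993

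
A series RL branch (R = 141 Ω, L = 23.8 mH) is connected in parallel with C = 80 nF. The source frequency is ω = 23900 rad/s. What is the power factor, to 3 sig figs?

X_L = ωL = 569 Ω
X_C = 1/(ωC) = 523 Ω
Branch 1 (R+jX_L): Z₁ = 141 + j569 Ω, |Z₁| = 586 Ω
Branch 2 (−jX_C): Z₂ = −j523 Ω
Parallel: Z = Z₁Z₂/(Z₁+Z₂), |Z| = 2070 Ω, ∠Z = -31.9°
cos φ = cos(-31.9°) = 0.849

0.849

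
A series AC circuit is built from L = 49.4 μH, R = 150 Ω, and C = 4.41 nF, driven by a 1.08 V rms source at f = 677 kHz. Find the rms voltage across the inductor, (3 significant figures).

1.05 V

ω = 2πf = 4.254e+06 rad/s
X_L = ωL = 210 Ω
X_C = 1/(ωC) = 53.3 Ω
Net reactance X = X_L − X_C = 157 Ω
Z = 150 + j157 Ω
|Z| = √(150² + 157²) = 217 Ω
I = V/|Z| = 4.98 mA
V_L = I·|Z_L| = 0.00498 × 210 = 1.05 V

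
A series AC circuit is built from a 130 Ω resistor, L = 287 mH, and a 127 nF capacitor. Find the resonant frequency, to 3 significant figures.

834 Hz

ω₀ = 1/√(LC) = 1/√(0.287 × 1.27e-07) = 5238 rad/s
f₀ = ω₀/(2π) = 834 Hz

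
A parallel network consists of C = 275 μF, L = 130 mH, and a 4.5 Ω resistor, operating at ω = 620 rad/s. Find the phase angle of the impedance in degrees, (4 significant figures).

X_L = ωL = 80.60 Ω
X_C = 1/(ωC) = 5.865 Ω
Parallel: admittances add. Y = 1/R + 1/(jωL) + jωC
Y = (0.2222 + j0.1581) S
|Y| = 0.2727 S → |Z| = 1/|Y| = 3.667 Ω, ∠Z = −∠Y = -35.43°

-35.43°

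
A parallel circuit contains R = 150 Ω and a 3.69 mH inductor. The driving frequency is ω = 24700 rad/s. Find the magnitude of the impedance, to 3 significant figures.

77.9 Ω

X_L = ωL = 91.1 Ω
Parallel: admittances add. Y = 1/R + 1/(jωL)
Y = (0.00667 − j0.0110) S
|Y| = 0.0128 S → |Z| = 1/|Y| = 77.9 Ω, ∠Z = −∠Y = 58.7°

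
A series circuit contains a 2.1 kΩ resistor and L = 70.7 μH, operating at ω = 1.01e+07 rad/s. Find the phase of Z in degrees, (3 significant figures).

X_L = ωL = 714 Ω
Z = 2100 + j714 Ω
|Z| = √(2100² + 714²) = 2220 Ω
∠Z = arctan(714/2100) = 18.8°

18.8°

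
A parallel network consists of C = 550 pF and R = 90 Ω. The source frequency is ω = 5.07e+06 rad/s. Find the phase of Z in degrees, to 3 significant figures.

X_C = 1/(ωC) = 359 Ω
Parallel: admittances add. Y = 1/R + jωC
Y = (0.0111 + j0.00279) S
|Y| = 0.0115 S → |Z| = 1/|Y| = 87.3 Ω, ∠Z = −∠Y = -14.1°

-14.1°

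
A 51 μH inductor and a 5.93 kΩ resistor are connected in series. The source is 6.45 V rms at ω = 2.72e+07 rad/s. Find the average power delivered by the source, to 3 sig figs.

X_L = ωL = 1390 Ω
Z = 5930 + j1390 Ω
|Z| = √(5930² + 1390²) = 6090 Ω
∠Z = arctan(1390/5930) = 13.2°
I = V/|Z| = 1.06 mA
P = VI cos φ = 6.45 × 0.00106 × cos(13.2°) = 6.65 mW

6.65 mW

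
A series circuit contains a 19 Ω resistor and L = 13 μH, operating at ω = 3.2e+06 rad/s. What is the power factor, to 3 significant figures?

0.415

X_L = ωL = 41.6 Ω
Z = 19.0 + j41.6 Ω
|Z| = √(19.0² + 41.6²) = 45.7 Ω
∠Z = arctan(41.6/19.0) = 65.5°
cos φ = cos(65.5°) = 0.415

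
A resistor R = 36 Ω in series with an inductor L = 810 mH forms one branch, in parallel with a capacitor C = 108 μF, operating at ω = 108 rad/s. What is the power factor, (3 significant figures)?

0.905

X_L = ωL = 87.5 Ω
X_C = 1/(ωC) = 85.7 Ω
Branch 1 (R+jX_L): Z₁ = 36.0 + j87.5 Ω, |Z₁| = 94.6 Ω
Branch 2 (−jX_C): Z₂ = −j85.7 Ω
Parallel: Z = Z₁Z₂/(Z₁+Z₂), |Z| = 225 Ω, ∠Z = -25.1°
cos φ = cos(-25.1°) = 0.905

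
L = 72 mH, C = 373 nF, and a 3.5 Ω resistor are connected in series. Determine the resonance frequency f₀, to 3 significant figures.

ω₀ = 1/√(LC) = 1/√(0.072 × 3.73e-07) = 6102 rad/s
f₀ = ω₀/(2π) = 971 Hz

971 Hz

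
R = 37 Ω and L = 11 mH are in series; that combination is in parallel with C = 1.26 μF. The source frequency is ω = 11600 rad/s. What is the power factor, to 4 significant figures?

X_L = ωL = 127.6 Ω
X_C = 1/(ωC) = 68.42 Ω
Branch 1 (R+jX_L): Z₁ = 37.00 + j127.6 Ω, |Z₁| = 132.9 Ω
Branch 2 (−jX_C): Z₂ = −j68.42 Ω
Parallel: Z = Z₁Z₂/(Z₁+Z₂), |Z| = 130.2 Ω, ∠Z = -74.16°
cos φ = cos(-74.16°) = 0.2730

0.2730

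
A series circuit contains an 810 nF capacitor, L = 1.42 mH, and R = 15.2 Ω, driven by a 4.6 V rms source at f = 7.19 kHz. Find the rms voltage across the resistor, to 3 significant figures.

ω = 2πf = 45180 rad/s
X_L = ωL = 64.2 Ω
X_C = 1/(ωC) = 27.3 Ω
Net reactance X = X_L − X_C = 36.8 Ω
Z = 15.2 + j36.8 Ω
|Z| = √(15.2² + 36.8²) = 39.8 Ω
I = V/|Z| = 115 mA
V_R = I·|Z_R| = 0.115 × 15.2 = 1.76 V

1.76 V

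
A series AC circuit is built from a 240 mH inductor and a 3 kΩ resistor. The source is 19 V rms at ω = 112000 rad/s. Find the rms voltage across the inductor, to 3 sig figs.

X_L = ωL = 26900 Ω
Z = 3000 + j26900 Ω
|Z| = √(3000² + 26900²) = 27000 Ω
I = V/|Z| = 702 μA
V_L = I·|Z_L| = 0.000702 × 26900 = 18.9 V

18.9 V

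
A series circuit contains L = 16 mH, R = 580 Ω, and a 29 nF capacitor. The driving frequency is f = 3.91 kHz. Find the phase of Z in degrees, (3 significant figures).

-60.1°

ω = 2πf = 24570 rad/s
X_L = ωL = 393 Ω
X_C = 1/(ωC) = 1400 Ω
Net reactance X = X_L − X_C = -1010 Ω
Z = 580 − j1010 Ω
|Z| = √(580² + 1010²) = 1170 Ω
∠Z = arctan(-1010/580) = -60.1°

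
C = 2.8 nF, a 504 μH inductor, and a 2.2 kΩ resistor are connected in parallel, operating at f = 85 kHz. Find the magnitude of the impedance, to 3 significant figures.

ω = 2πf = 534100 rad/s
X_L = ωL = 269 Ω
X_C = 1/(ωC) = 669 Ω
Parallel: admittances add. Y = 1/R + 1/(jωL) + jωC
Y = (0.000455 − j0.00222) S
|Y| = 0.00227 S → |Z| = 1/|Y| = 441 Ω, ∠Z = −∠Y = 78.4°

441 Ω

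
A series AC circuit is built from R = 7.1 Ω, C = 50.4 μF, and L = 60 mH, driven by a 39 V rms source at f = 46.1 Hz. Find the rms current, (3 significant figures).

ω = 2πf = 289.7 rad/s
X_L = ωL = 17.4 Ω
X_C = 1/(ωC) = 68.5 Ω
Net reactance X = X_L − X_C = -51.1 Ω
Z = 7.10 − j51.1 Ω
|Z| = √(7.10² + 51.1²) = 51.6 Ω
I = V/|Z| = 39/51.6 = 756 mA

756 mA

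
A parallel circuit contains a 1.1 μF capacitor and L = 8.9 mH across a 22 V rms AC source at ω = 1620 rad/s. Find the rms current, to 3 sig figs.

1.49 A

X_L = ωL = 14.4 Ω
X_C = 1/(ωC) = 561 Ω
Parallel: admittances add. Y = 1/(jωL) + jωC
Y = (0 − j0.0676) S
|Y| = 0.0676 S → |Z| = 1/|Y| = 14.8 Ω, ∠Z = −∠Y = 90.0°
I = V/|Z| = 22/14.8 = 1.49 A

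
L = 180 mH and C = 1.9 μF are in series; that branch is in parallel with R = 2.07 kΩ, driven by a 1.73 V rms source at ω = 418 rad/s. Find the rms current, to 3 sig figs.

1.68 mA

X_L = ωL = 75.2 Ω
X_C = 1/(ωC) = 1260 Ω
Branch 1: Z₁ = R = 2070 Ω
Branch 2 (series LC): Z₂ = j(X_L − X_C) = −j1180 Ω
Parallel: Z = Z₁Z₂/(Z₁+Z₂), |Z| = 1030 Ω, ∠Z = -60.2°
I = V/|Z| = 1.73/1030 = 1.68 mA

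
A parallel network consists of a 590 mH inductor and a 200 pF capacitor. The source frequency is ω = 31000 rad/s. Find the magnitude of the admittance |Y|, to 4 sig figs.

X_L = ωL = 18290 Ω
X_C = 1/(ωC) = 161300 Ω
Parallel: admittances add. Y = 1/(jωL) + jωC
Y = (0 − j4.847e-05) S
|Y| = 4.847e-05 S → |Z| = 1/|Y| = 20630 Ω, ∠Z = −∠Y = 90.00°

48.47 μS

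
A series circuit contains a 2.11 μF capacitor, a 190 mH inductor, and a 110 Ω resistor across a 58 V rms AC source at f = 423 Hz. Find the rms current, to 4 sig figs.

ω = 2πf = 2658 rad/s
X_L = ωL = 505.0 Ω
X_C = 1/(ωC) = 178.3 Ω
Net reactance X = X_L − X_C = 326.7 Ω
Z = 110.0 + j326.7 Ω
|Z| = √(110.0² + 326.7²) = 344.7 Ω
I = V/|Z| = 58/344.7 = 168.3 mA

168.3 mA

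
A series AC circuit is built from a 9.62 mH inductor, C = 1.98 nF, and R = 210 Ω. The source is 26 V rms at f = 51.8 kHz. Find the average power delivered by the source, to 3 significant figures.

ω = 2πf = 325500 rad/s
X_L = ωL = 3130 Ω
X_C = 1/(ωC) = 1550 Ω
Net reactance X = X_L − X_C = 1580 Ω
Z = 210 + j1580 Ω
|Z| = √(210² + 1580²) = 1590 Ω
∠Z = arctan(1580/210) = 82.4°
I = V/|Z| = 16.3 mA
P = VI cos φ = 26 × 0.0163 × cos(82.4°) = 55.9 mW

55.9 mW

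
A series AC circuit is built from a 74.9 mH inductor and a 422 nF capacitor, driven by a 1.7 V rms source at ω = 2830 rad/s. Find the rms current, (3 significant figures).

2.72 mA

X_L = ωL = 212 Ω
X_C = 1/(ωC) = 837 Ω
Net reactance X = X_L − X_C = -625 Ω
Z = − j625 Ω
|Z| = √(0² + 625²) = 625 Ω
I = V/|Z| = 1.7/625 = 2.72 mA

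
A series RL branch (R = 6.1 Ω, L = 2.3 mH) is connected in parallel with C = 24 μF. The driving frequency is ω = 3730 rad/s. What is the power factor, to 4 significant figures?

X_L = ωL = 8.579 Ω
X_C = 1/(ωC) = 11.17 Ω
Branch 1 (R+jX_L): Z₁ = 6.100 + j8.579 Ω, |Z₁| = 10.53 Ω
Branch 2 (−jX_C): Z₂ = −j11.17 Ω
Parallel: Z = Z₁Z₂/(Z₁+Z₂), |Z| = 17.74 Ω, ∠Z = -12.40°
cos φ = cos(-12.40°) = 0.9767

0.9767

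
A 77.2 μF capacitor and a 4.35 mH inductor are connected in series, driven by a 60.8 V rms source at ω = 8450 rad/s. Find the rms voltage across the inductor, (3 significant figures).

63.4 V

X_L = ωL = 36.8 Ω
X_C = 1/(ωC) = 1.53 Ω
Net reactance X = X_L − X_C = 35.2 Ω
Z = j35.2 Ω
|Z| = √(0² + 35.2²) = 35.2 Ω
I = V/|Z| = 1.73 A
V_L = I·|Z_L| = 1.73 × 36.8 = 63.4 V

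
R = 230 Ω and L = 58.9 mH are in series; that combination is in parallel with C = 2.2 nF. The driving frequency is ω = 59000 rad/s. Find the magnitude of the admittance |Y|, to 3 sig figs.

X_L = ωL = 3480 Ω
X_C = 1/(ωC) = 7700 Ω
Branch 1 (R+jX_L): Z₁ = 230 + j3480 Ω, |Z₁| = 3480 Ω
Branch 2 (−jX_C): Z₂ = −j7700 Ω
Parallel: Z = Z₁Z₂/(Z₁+Z₂), |Z| = 6340 Ω, ∠Z = 83.1°
|Y| = 1/|Z| = 158 μS

158 μS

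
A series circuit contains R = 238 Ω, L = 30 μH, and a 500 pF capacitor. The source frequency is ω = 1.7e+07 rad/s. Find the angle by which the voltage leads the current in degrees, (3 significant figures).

58.8°

X_L = ωL = 510 Ω
X_C = 1/(ωC) = 118 Ω
Net reactance X = X_L − X_C = 392 Ω
Z = 238 + j392 Ω
|Z| = √(238² + 392²) = 459 Ω
∠Z = arctan(392/238) = 58.8°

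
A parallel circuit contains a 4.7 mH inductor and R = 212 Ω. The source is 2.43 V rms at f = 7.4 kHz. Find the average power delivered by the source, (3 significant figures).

27.9 mW

ω = 2πf = 46500 rad/s
X_L = ωL = 219 Ω
Parallel: admittances add. Y = 1/R + 1/(jωL)
Y = (0.00472 − j0.00458) S
|Y| = 0.00657 S → |Z| = 1/|Y| = 152 Ω, ∠Z = −∠Y = 44.1°
I = V/|Z| = 16.0 mA
P = VI cos φ = 2.43 × 0.0160 × cos(44.1°) = 27.9 mW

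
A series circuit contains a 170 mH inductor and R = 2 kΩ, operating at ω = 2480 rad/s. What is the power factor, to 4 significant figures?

0.9785

X_L = ωL = 421.6 Ω
Z = 2000 + j421.6 Ω
|Z| = √(2000² + 421.6²) = 2044 Ω
∠Z = arctan(421.6/2000) = 11.90°
cos φ = cos(11.90°) = 0.9785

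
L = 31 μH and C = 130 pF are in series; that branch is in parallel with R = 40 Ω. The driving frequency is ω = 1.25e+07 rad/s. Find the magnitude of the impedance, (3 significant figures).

39.4 Ω

X_L = ωL = 388 Ω
X_C = 1/(ωC) = 615 Ω
Branch 1: Z₁ = R = 40.0 Ω
Branch 2 (series LC): Z₂ = j(X_L − X_C) = −j228 Ω
Parallel: Z = Z₁Z₂/(Z₁+Z₂), |Z| = 39.4 Ω, ∠Z = -9.96°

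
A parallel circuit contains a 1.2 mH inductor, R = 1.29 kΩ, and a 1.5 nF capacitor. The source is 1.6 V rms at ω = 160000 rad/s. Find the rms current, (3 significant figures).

X_L = ωL = 192 Ω
X_C = 1/(ωC) = 4170 Ω
Parallel: admittances add. Y = 1/R + 1/(jωL) + jωC
Y = (0.000775 − j0.00497) S
|Y| = 0.00503 S → |Z| = 1/|Y| = 199 Ω, ∠Z = −∠Y = 81.1°
I = V/|Z| = 1.6/199 = 8.05 mA

8.05 mA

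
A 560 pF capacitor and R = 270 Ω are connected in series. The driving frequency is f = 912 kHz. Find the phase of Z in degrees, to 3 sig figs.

-49.1°

ω = 2πf = 5.73e+06 rad/s
X_C = 1/(ωC) = 312 Ω
Z = 270 − j312 Ω
|Z| = √(270² + 312²) = 412 Ω
∠Z = arctan(-312/270) = -49.1°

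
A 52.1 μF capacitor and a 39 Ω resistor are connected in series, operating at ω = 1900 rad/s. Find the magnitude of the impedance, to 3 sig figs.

X_C = 1/(ωC) = 10.1 Ω
Z = 39.0 − j10.1 Ω
|Z| = √(39.0² + 10.1²) = 40.3 Ω

40.3 Ω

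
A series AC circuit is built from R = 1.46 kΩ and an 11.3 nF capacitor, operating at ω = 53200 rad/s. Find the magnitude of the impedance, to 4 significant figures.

2213 Ω

X_C = 1/(ωC) = 1663 Ω
Z = 1460 − j1663 Ω
|Z| = √(1460² + 1663²) = 2213 Ω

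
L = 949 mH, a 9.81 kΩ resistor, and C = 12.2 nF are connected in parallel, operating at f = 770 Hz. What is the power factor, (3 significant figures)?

ω = 2πf = 4838 rad/s
X_L = ωL = 4590 Ω
X_C = 1/(ωC) = 16900 Ω
Parallel: admittances add. Y = 1/R + 1/(jωL) + jωC
Y = (0.000102 − j0.000159) S
|Y| = 0.000189 S → |Z| = 1/|Y| = 5300 Ω, ∠Z = −∠Y = 57.3°
cos φ = cos(57.3°) = 0.540

0.540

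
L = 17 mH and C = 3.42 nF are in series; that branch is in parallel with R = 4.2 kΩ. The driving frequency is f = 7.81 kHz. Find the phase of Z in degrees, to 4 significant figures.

ω = 2πf = 49070 rad/s
X_L = ωL = 834.2 Ω
X_C = 1/(ωC) = 5959 Ω
Branch 1: Z₁ = R = 4200 Ω
Branch 2 (series LC): Z₂ = j(X_L − X_C) = −j5124 Ω
Parallel: Z = Z₁Z₂/(Z₁+Z₂), |Z| = 3248 Ω, ∠Z = -39.34°

-39.34°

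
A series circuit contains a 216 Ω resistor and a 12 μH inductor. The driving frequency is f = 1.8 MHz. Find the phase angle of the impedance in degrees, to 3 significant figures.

ω = 2πf = 1.131e+07 rad/s
X_L = ωL = 136 Ω
Z = 216 + j136 Ω
|Z| = √(216² + 136²) = 255 Ω
∠Z = arctan(136/216) = 32.1°

32.1°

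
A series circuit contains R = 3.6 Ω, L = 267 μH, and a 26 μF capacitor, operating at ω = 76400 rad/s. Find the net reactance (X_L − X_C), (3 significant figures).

19.9 Ω

X_L = ωL = 20.4 Ω
X_C = 1/(ωC) = 0.503 Ω
X = 20.4 − 0.503 = 19.9 Ω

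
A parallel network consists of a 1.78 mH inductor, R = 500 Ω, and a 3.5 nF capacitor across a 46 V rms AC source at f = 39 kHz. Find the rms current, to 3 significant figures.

ω = 2πf = 245000 rad/s
X_L = ωL = 436 Ω
X_C = 1/(ωC) = 1170 Ω
Parallel: admittances add. Y = 1/R + 1/(jωL) + jωC
Y = (0.00200 − j0.00143) S
|Y| = 0.00246 S → |Z| = 1/|Y| = 406 Ω, ∠Z = −∠Y = 35.7°
I = V/|Z| = 46/406 = 113 mA

113 mA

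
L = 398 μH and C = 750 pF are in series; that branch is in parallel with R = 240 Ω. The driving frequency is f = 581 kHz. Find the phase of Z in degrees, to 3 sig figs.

12.4°

ω = 2πf = 3.651e+06 rad/s
X_L = ωL = 1450 Ω
X_C = 1/(ωC) = 365 Ω
Branch 1: Z₁ = R = 240 Ω
Branch 2 (series LC): Z₂ = j(X_L − X_C) = j1090 Ω
Parallel: Z = Z₁Z₂/(Z₁+Z₂), |Z| = 234 Ω, ∠Z = 12.4°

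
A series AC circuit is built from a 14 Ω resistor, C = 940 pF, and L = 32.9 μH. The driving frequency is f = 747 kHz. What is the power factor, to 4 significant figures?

ω = 2πf = 4.694e+06 rad/s
X_L = ωL = 154.4 Ω
X_C = 1/(ωC) = 226.7 Ω
Net reactance X = X_L − X_C = -72.24 Ω
Z = 14.00 − j72.24 Ω
|Z| = √(14.00² + 72.24²) = 73.58 Ω
∠Z = arctan(-72.24/14.00) = -79.03°
cos φ = cos(-79.03°) = 0.1903

0.1903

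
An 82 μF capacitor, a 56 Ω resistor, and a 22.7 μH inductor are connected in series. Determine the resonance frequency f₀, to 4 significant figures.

ω₀ = 1/√(LC) = 1/√(2.27e-05 × 8.2e-05) = 23180 rad/s
f₀ = ω₀/(2π) = 3.689 kHz

3.689 kHz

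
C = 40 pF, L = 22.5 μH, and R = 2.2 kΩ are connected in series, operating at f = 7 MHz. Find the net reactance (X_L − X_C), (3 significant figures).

ω = 2πf = 4.398e+07 rad/s
X_L = ωL = 990 Ω
X_C = 1/(ωC) = 568 Ω
X = 990 − 568 = 421 Ω

421 Ω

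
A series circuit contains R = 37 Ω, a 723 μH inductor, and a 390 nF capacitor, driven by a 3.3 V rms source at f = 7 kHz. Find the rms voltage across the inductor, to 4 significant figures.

2.306 V

ω = 2πf = 43980 rad/s
X_L = ωL = 31.80 Ω
X_C = 1/(ωC) = 58.30 Ω
Net reactance X = X_L − X_C = -26.50 Ω
Z = 37.00 − j26.50 Ω
|Z| = √(37.00² + 26.50²) = 45.51 Ω
I = V/|Z| = 72.51 mA
V_L = I·|Z_L| = 0.07251 × 31.80 = 2.306 V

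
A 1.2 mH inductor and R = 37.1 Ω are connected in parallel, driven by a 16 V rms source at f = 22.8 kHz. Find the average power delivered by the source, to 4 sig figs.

ω = 2πf = 143300 rad/s
X_L = ωL = 171.9 Ω
Parallel: admittances add. Y = 1/R + 1/(jωL)
Y = (0.02695 − j0.005817) S
|Y| = 0.02757 S → |Z| = 1/|Y| = 36.27 Ω, ∠Z = −∠Y = 12.18°
I = V/|Z| = 441.2 mA
P = VI cos φ = 16 × 0.4412 × cos(12.18°) = 6.900 W

6.900 W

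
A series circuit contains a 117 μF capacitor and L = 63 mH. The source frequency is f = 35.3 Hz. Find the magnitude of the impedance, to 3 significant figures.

24.6 Ω

ω = 2πf = 221.8 rad/s
X_L = ωL = 14.0 Ω
X_C = 1/(ωC) = 38.5 Ω
Net reactance X = X_L − X_C = -24.6 Ω
Z = − j24.6 Ω
|Z| = √(0² + 24.6²) = 24.6 Ω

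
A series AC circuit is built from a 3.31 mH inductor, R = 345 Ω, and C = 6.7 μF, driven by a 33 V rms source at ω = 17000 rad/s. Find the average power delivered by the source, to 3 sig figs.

3.10 W

X_L = ωL = 56.3 Ω
X_C = 1/(ωC) = 8.78 Ω
Net reactance X = X_L − X_C = 47.5 Ω
Z = 345 + j47.5 Ω
|Z| = √(345² + 47.5²) = 348 Ω
∠Z = arctan(47.5/345) = 7.84°
I = V/|Z| = 94.8 mA
P = VI cos φ = 33 × 0.0948 × cos(7.84°) = 3.10 W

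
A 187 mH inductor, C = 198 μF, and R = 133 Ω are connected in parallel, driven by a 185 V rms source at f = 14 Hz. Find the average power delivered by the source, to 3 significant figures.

257 W

ω = 2πf = 87.96 rad/s
X_L = ωL = 16.4 Ω
X_C = 1/(ωC) = 57.4 Ω
Parallel: admittances add. Y = 1/R + 1/(jωL) + jωC
Y = (0.00752 − j0.0434) S
|Y| = 0.0440 S → |Z| = 1/|Y| = 22.7 Ω, ∠Z = −∠Y = 80.2°
I = V/|Z| = 8.14 A
P = VI cos φ = 185 × 8.14 × cos(80.2°) = 257 W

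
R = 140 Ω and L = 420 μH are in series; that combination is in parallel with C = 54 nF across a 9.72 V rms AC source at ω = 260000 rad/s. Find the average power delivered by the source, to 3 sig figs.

X_L = ωL = 109 Ω
X_C = 1/(ωC) = 71.2 Ω
Branch 1 (R+jX_L): Z₁ = 140 + j109 Ω, |Z₁| = 178 Ω
Branch 2 (−jX_C): Z₂ = −j71.2 Ω
Parallel: Z = Z₁Z₂/(Z₁+Z₂), |Z| = 87.2 Ω, ∠Z = -67.2°
I = V/|Z| = 111 mA
P = VI cos φ = 9.72 × 0.111 × cos(-67.2°) = 420 mW

420 mW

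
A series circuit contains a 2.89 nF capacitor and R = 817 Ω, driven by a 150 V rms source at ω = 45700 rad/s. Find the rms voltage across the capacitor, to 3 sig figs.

149 V

X_C = 1/(ωC) = 7570 Ω
Z = 817 − j7570 Ω
|Z| = √(817² + 7570²) = 7620 Ω
I = V/|Z| = 19.7 mA
V_C = I·|Z_C| = 0.0197 × 7570 = 149 V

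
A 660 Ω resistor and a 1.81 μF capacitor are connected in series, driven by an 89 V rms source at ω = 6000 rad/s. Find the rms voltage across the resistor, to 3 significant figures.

88.1 V

X_C = 1/(ωC) = 92.1 Ω
Z = 660 − j92.1 Ω
|Z| = √(660² + 92.1²) = 666 Ω
I = V/|Z| = 134 mA
V_R = I·|Z_R| = 0.134 × 660 = 88.1 V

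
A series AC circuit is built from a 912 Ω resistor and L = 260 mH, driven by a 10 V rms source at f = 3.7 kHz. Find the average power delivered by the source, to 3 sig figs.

ω = 2πf = 23250 rad/s
X_L = ωL = 6040 Ω
Z = 912 + j6040 Ω
|Z| = √(912² + 6040²) = 6110 Ω
∠Z = arctan(6040/912) = 81.4°
I = V/|Z| = 1.64 mA
P = VI cos φ = 10 × 0.00164 × cos(81.4°) = 2.44 mW

2.44 mW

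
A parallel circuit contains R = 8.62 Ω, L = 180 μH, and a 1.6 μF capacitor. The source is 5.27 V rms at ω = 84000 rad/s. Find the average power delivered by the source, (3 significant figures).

3.22 W

X_L = ωL = 15.1 Ω
X_C = 1/(ωC) = 7.44 Ω
Parallel: admittances add. Y = 1/R + 1/(jωL) + jωC
Y = (0.116 + j0.0683) S
|Y| = 0.135 S → |Z| = 1/|Y| = 7.43 Ω, ∠Z = −∠Y = -30.5°
I = V/|Z| = 709 mA
P = VI cos φ = 5.27 × 0.709 × cos(-30.5°) = 3.22 W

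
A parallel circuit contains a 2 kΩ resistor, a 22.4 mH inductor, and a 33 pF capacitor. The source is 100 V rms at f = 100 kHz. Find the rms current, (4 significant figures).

50.25 mA

ω = 2πf = 628300 rad/s
X_L = ωL = 14070 Ω
X_C = 1/(ωC) = 48230 Ω
Parallel: admittances add. Y = 1/R + 1/(jωL) + jωC
Y = (0.0005000 − j5.032e-05) S
|Y| = 0.0005025 S → |Z| = 1/|Y| = 1990 Ω, ∠Z = −∠Y = 5.747°
I = V/|Z| = 100/1990 = 50.25 mA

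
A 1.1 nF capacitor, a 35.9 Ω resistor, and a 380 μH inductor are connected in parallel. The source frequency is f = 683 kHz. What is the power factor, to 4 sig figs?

ω = 2πf = 4.291e+06 rad/s
X_L = ωL = 1631 Ω
X_C = 1/(ωC) = 211.8 Ω
Parallel: admittances add. Y = 1/R + 1/(jωL) + jωC
Y = (0.02786 + j0.004107) S
|Y| = 0.02816 S → |Z| = 1/|Y| = 35.52 Ω, ∠Z = −∠Y = -8.388°
cos φ = cos(-8.388°) = 0.9893

0.9893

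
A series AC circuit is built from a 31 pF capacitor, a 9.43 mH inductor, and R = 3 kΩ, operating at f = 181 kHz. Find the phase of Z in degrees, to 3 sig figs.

-80.3°

ω = 2πf = 1.137e+06 rad/s
X_L = ωL = 10700 Ω
X_C = 1/(ωC) = 28400 Ω
Net reactance X = X_L − X_C = -17600 Ω
Z = 3000 − j17600 Ω
|Z| = √(3000² + 17600²) = 17900 Ω
∠Z = arctan(-17600/3000) = -80.3°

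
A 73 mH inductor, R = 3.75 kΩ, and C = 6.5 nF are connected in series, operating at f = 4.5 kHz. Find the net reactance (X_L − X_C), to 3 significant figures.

ω = 2πf = 28270 rad/s
X_L = ωL = 2060 Ω
X_C = 1/(ωC) = 5440 Ω
X = 2060 − 5440 = -3380 Ω

-3380 Ω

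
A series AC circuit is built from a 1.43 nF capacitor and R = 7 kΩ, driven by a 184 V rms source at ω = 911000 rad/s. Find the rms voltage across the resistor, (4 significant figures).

X_C = 1/(ωC) = 767.6 Ω
Z = 7000 − j767.6 Ω
|Z| = √(7000² + 767.6²) = 7042 Ω
I = V/|Z| = 26.13 mA
V_R = I·|Z_R| = 0.02613 × 7000 = 182.9 V

182.9 V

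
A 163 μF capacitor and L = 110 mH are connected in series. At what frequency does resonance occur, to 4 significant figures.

ω₀ = 1/√(LC) = 1/√(0.11 × 0.000163) = 236.2 rad/s
f₀ = ω₀/(2π) = 37.59 Hz

37.59 Hz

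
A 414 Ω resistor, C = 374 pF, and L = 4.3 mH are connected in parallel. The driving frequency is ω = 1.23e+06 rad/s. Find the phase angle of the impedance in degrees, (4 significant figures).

-6.400°

X_L = ωL = 5289 Ω
X_C = 1/(ωC) = 2174 Ω
Parallel: admittances add. Y = 1/R + 1/(jωL) + jωC
Y = (0.002415 + j0.0002709) S
|Y| = 0.002431 S → |Z| = 1/|Y| = 411.4 Ω, ∠Z = −∠Y = -6.400°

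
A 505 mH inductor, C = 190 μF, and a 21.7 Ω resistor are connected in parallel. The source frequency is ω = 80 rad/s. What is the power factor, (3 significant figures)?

X_L = ωL = 40.4 Ω
X_C = 1/(ωC) = 65.8 Ω
Parallel: admittances add. Y = 1/R + 1/(jωL) + jωC
Y = (0.0461 − j0.00955) S
|Y| = 0.0471 S → |Z| = 1/|Y| = 21.2 Ω, ∠Z = −∠Y = 11.7°
cos φ = cos(11.7°) = 0.979

0.979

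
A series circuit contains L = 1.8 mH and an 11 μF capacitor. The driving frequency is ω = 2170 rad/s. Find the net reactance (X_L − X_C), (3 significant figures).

-38.0 Ω

X_L = ωL = 3.91 Ω
X_C = 1/(ωC) = 41.9 Ω
X = 3.91 − 41.9 = -38.0 Ω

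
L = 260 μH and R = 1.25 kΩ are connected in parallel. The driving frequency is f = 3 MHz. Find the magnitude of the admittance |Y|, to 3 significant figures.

ω = 2πf = 1.885e+07 rad/s
X_L = ωL = 4900 Ω
Parallel: admittances add. Y = 1/R + 1/(jωL)
Y = (0.000800 − j0.000204) S
|Y| = 0.000826 S → |Z| = 1/|Y| = 1210 Ω, ∠Z = −∠Y = 14.3°

826 μS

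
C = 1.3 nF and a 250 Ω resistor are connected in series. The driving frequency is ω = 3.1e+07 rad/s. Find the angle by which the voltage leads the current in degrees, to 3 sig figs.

-5.67°

X_C = 1/(ωC) = 24.8 Ω
Z = 250 − j24.8 Ω
|Z| = √(250² + 24.8²) = 251 Ω
∠Z = arctan(-24.8/250) = -5.67°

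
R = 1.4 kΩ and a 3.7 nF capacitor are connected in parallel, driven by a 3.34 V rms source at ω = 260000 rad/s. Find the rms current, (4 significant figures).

4.002 mA

X_C = 1/(ωC) = 1040 Ω
Parallel: admittances add. Y = 1/R + jωC
Y = (0.0007143 + j0.0009620) S
|Y| = 0.001198 S → |Z| = 1/|Y| = 834.6 Ω, ∠Z = −∠Y = -53.41°
I = V/|Z| = 3.34/834.6 = 4.002 mA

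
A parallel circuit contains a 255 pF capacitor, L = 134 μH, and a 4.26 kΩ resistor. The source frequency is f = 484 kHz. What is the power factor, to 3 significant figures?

0.139

ω = 2πf = 3.041e+06 rad/s
X_L = ωL = 408 Ω
X_C = 1/(ωC) = 1290 Ω
Parallel: admittances add. Y = 1/R + 1/(jωL) + jωC
Y = (0.000235 − j0.00168) S
|Y| = 0.00169 S → |Z| = 1/|Y| = 590 Ω, ∠Z = −∠Y = 82.0°
cos φ = cos(82.0°) = 0.139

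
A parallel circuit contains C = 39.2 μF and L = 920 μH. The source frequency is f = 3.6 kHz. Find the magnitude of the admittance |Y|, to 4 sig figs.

ω = 2πf = 22620 rad/s
X_L = ωL = 20.81 Ω
X_C = 1/(ωC) = 1.128 Ω
Parallel: admittances add. Y = 1/(jωL) + jωC
Y = (0 + j0.8386) S
|Y| = 0.8386 S → |Z| = 1/|Y| = 1.192 Ω, ∠Z = −∠Y = -90.00°

838.6 mS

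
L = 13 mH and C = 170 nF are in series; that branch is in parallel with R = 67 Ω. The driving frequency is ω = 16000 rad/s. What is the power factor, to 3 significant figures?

0.922

X_L = ωL = 208 Ω
X_C = 1/(ωC) = 368 Ω
Branch 1: Z₁ = R = 67.0 Ω
Branch 2 (series LC): Z₂ = j(X_L − X_C) = −j160 Ω
Parallel: Z = Z₁Z₂/(Z₁+Z₂), |Z| = 61.8 Ω, ∠Z = -22.8°
cos φ = cos(-22.8°) = 0.922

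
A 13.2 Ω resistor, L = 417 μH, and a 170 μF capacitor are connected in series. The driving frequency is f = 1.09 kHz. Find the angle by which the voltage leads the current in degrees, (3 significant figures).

ω = 2πf = 6849 rad/s
X_L = ωL = 2.86 Ω
X_C = 1/(ωC) = 0.859 Ω
Net reactance X = X_L − X_C = 2.00 Ω
Z = 13.2 + j2.00 Ω
|Z| = √(13.2² + 2.00²) = 13.4 Ω
∠Z = arctan(2.00/13.2) = 8.60°

8.60°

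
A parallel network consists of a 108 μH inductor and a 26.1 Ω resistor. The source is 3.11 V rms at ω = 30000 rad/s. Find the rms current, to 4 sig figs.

X_L = ωL = 3.240 Ω
Parallel: admittances add. Y = 1/R + 1/(jωL)
Y = (0.03831 − j0.3086) S
|Y| = 0.3110 S → |Z| = 1/|Y| = 3.215 Ω, ∠Z = −∠Y = 82.92°
I = V/|Z| = 3.11/3.215 = 967.2 mA

967.2 mA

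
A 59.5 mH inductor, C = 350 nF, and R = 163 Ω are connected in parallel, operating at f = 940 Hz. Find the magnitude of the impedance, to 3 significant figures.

ω = 2πf = 5906 rad/s
X_L = ωL = 351 Ω
X_C = 1/(ωC) = 484 Ω
Parallel: admittances add. Y = 1/R + 1/(jωL) + jωC
Y = (0.00613 − j0.000778) S
|Y| = 0.00618 S → |Z| = 1/|Y| = 162 Ω, ∠Z = −∠Y = 7.23°

162 Ω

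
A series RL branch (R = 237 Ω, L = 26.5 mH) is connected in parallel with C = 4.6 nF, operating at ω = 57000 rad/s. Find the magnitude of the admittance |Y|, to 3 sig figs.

397 μS

X_L = ωL = 1510 Ω
X_C = 1/(ωC) = 3810 Ω
Branch 1 (R+jX_L): Z₁ = 237 + j1510 Ω, |Z₁| = 1530 Ω
Branch 2 (−jX_C): Z₂ = −j3810 Ω
Parallel: Z = Z₁Z₂/(Z₁+Z₂), |Z| = 2520 Ω, ∠Z = 75.2°
|Y| = 1/|Z| = 397 μS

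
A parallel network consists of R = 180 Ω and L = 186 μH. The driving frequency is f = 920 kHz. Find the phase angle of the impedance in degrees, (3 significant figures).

9.50°

ω = 2πf = 5.781e+06 rad/s
X_L = ωL = 1080 Ω
Parallel: admittances add. Y = 1/R + 1/(jωL)
Y = (0.00556 − j0.000930) S
|Y| = 0.00563 S → |Z| = 1/|Y| = 178 Ω, ∠Z = −∠Y = 9.50°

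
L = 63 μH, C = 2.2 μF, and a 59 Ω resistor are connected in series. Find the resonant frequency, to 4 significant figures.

ω₀ = 1/√(LC) = 1/√(6.3e-05 × 2.2e-06) = 84940 rad/s
f₀ = ω₀/(2π) = 13.52 kHz

13.52 kHz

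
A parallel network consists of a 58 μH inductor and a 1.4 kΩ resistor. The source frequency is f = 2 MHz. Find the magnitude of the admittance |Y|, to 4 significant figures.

1.547 mS

ω = 2πf = 1.257e+07 rad/s
X_L = ωL = 728.8 Ω
Parallel: admittances add. Y = 1/R + 1/(jωL)
Y = (0.0007143 − j0.001372) S
|Y| = 0.001547 S → |Z| = 1/|Y| = 646.5 Ω, ∠Z = −∠Y = 62.50°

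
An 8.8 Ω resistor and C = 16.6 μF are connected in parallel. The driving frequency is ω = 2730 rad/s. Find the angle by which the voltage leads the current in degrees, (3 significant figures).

-21.7°

X_C = 1/(ωC) = 22.1 Ω
Parallel: admittances add. Y = 1/R + jωC
Y = (0.114 + j0.0453) S
|Y| = 0.122 S → |Z| = 1/|Y| = 8.17 Ω, ∠Z = −∠Y = -21.7°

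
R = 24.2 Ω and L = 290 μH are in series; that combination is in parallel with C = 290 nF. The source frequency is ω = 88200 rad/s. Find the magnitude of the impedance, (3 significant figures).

49.7 Ω

X_L = ωL = 25.6 Ω
X_C = 1/(ωC) = 39.1 Ω
Branch 1 (R+jX_L): Z₁ = 24.2 + j25.6 Ω, |Z₁| = 35.2 Ω
Branch 2 (−jX_C): Z₂ = −j39.1 Ω
Parallel: Z = Z₁Z₂/(Z₁+Z₂), |Z| = 49.7 Ω, ∠Z = -14.2°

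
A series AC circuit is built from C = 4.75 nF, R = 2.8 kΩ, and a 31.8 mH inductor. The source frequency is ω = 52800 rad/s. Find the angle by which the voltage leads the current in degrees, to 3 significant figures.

X_L = ωL = 1680 Ω
X_C = 1/(ωC) = 3990 Ω
Net reactance X = X_L − X_C = -2310 Ω
Z = 2800 − j2310 Ω
|Z| = √(2800² + 2310²) = 3630 Ω
∠Z = arctan(-2310/2800) = -39.5°

-39.5°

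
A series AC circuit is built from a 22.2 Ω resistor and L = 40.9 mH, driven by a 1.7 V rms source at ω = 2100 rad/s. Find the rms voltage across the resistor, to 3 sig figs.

0.425 V

X_L = ωL = 85.9 Ω
Z = 22.2 + j85.9 Ω
|Z| = √(22.2² + 85.9²) = 88.7 Ω
I = V/|Z| = 19.2 mA
V_R = I·|Z_R| = 0.0192 × 22.2 = 0.425 V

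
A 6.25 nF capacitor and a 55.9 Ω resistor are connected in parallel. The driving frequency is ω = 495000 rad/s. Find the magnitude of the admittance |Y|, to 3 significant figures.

18.2 mS

X_C = 1/(ωC) = 323 Ω
Parallel: admittances add. Y = 1/R + jωC
Y = (0.0179 + j0.00309) S
|Y| = 0.0182 S → |Z| = 1/|Y| = 55.1 Ω, ∠Z = −∠Y = -9.81°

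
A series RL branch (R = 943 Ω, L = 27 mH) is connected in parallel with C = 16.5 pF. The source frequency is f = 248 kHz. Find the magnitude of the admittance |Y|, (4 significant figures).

ω = 2πf = 1.558e+06 rad/s
X_L = ωL = 42070 Ω
X_C = 1/(ωC) = 38890 Ω
Branch 1 (R+jX_L): Z₁ = 943.0 + j42070 Ω, |Z₁| = 42080 Ω
Branch 2 (−jX_C): Z₂ = −j38890 Ω
Parallel: Z = Z₁Z₂/(Z₁+Z₂), |Z| = 493700 Ω, ∠Z = -74.76°
|Y| = 1/|Z| = 2.025 μS

2.025 μS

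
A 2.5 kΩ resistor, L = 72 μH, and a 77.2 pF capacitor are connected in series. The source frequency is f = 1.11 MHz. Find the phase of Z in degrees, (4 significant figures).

ω = 2πf = 6.974e+06 rad/s
X_L = ωL = 502.2 Ω
X_C = 1/(ωC) = 1857 Ω
Net reactance X = X_L − X_C = -1355 Ω
Z = 2500 − j1355 Ω
|Z| = √(2500² + 1355²) = 2844 Ω
∠Z = arctan(-1355/2500) = -28.46°

-28.46°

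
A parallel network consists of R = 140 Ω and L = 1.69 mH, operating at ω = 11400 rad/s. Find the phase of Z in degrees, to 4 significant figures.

X_L = ωL = 19.27 Ω
Parallel: admittances add. Y = 1/R + 1/(jωL)
Y = (0.007143 − j0.05190) S
|Y| = 0.05239 S → |Z| = 1/|Y| = 19.09 Ω, ∠Z = −∠Y = 82.16°

82.16°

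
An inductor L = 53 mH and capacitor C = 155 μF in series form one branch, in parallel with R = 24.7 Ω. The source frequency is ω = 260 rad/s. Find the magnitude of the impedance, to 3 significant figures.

X_L = ωL = 13.8 Ω
X_C = 1/(ωC) = 24.8 Ω
Branch 1: Z₁ = R = 24.7 Ω
Branch 2 (series LC): Z₂ = j(X_L − X_C) = −j11.0 Ω
Parallel: Z = Z₁Z₂/(Z₁+Z₂), |Z| = 10.1 Ω, ∠Z = -65.9°

10.1 Ω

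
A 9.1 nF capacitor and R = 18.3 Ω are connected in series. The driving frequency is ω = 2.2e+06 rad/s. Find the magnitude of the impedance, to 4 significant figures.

X_C = 1/(ωC) = 49.95 Ω
Z = 18.30 − j49.95 Ω
|Z| = √(18.30² + 49.95²) = 53.20 Ω

53.20 Ω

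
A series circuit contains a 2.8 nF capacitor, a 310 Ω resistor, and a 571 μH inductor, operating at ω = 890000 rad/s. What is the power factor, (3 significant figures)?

X_L = ωL = 508 Ω
X_C = 1/(ωC) = 401 Ω
Net reactance X = X_L − X_C = 107 Ω
Z = 310 + j107 Ω
|Z| = √(310² + 107²) = 328 Ω
∠Z = arctan(107/310) = 19.0°
cos φ = cos(19.0°) = 0.945

0.945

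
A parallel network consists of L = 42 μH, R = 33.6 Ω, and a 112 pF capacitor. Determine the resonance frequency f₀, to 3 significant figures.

ω₀ = 1/√(LC) = 1/√(4.2e-05 × 1.12e-10) = 1.458e+07 rad/s
f₀ = ω₀/(2π) = 2.32 MHz

2.32 MHz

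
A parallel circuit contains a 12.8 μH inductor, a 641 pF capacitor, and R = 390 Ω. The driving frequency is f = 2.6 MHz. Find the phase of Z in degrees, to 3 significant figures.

ω = 2πf = 1.634e+07 rad/s
X_L = ωL = 209 Ω
X_C = 1/(ωC) = 95.5 Ω
Parallel: admittances add. Y = 1/R + 1/(jωL) + jωC
Y = (0.00256 + j0.00569) S
|Y| = 0.00624 S → |Z| = 1/|Y| = 160 Ω, ∠Z = −∠Y = -65.7°

-65.7°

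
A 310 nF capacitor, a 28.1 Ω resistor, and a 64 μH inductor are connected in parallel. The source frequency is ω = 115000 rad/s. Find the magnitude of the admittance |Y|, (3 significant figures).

X_L = ωL = 7.36 Ω
X_C = 1/(ωC) = 28.1 Ω
Parallel: admittances add. Y = 1/R + 1/(jωL) + jωC
Y = (0.0356 − j0.100) S
|Y| = 0.106 S → |Z| = 1/|Y| = 9.40 Ω, ∠Z = −∠Y = 70.5°

106 mS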